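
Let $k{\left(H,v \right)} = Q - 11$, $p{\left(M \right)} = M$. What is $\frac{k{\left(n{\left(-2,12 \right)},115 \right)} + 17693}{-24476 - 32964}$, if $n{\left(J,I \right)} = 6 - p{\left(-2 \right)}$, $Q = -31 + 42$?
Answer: $- \frac{17693}{57440} \approx -0.30803$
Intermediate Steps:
$Q = 11$
$n{\left(J,I \right)} = 8$ ($n{\left(J,I \right)} = 6 - -2 = 6 + 2 = 8$)
$k{\left(H,v \right)} = 0$ ($k{\left(H,v \right)} = 11 - 11 = 0$)
$\frac{k{\left(n{\left(-2,12 \right)},115 \right)} + 17693}{-24476 - 32964} = \frac{0 + 17693}{-24476 - 32964} = \frac{17693}{-57440} = 17693 \left(- \frac{1}{57440}\right) = - \frac{17693}{57440}$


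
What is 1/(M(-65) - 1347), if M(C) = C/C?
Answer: -1/1346 ≈ -0.00074294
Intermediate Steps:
M(C) = 1
1/(M(-65) - 1347) = 1/(1 - 1347) = 1/(-1346) = -1/1346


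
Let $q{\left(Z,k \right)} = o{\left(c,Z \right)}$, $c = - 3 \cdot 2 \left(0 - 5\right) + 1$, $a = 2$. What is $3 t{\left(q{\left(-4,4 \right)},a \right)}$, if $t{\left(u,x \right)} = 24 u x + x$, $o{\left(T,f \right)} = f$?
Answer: $-570$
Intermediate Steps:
$c = 31$ ($c = - 3 \cdot 2 \left(-5\right) + 1 = \left(-3\right) \left(-10\right) + 1 = 30 + 1 = 31$)
$q{\left(Z,k \right)} = Z$
$t{\left(u,x \right)} = x + 24 u x$ ($t{\left(u,x \right)} = 24 u x + x = x + 24 u x$)
$3 t{\left(q{\left(-4,4 \right)},a \right)} = 3 \cdot 2 \left(1 + 24 \left(-4\right)\right) = 3 \cdot 2 \left(1 - 96\right) = 3 \cdot 2 \left(-95\right) = 3 \left(-190\right) = -570$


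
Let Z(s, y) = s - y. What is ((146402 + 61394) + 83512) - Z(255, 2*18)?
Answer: 291089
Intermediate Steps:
((146402 + 61394) + 83512) - Z(255, 2*18) = ((146402 + 61394) + 83512) - (255 - 2*18) = (207796 + 83512) - (255 - 1*36) = 291308 - (255 - 36) = 291308 - 1*219 = 291308 - 219 = 291089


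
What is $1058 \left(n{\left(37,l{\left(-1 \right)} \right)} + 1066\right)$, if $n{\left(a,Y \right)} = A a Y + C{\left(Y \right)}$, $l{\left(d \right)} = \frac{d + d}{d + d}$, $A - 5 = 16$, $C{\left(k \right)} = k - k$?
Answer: $1949894$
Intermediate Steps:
$C{\left(k \right)} = 0$
$A = 21$ ($A = 5 + 16 = 21$)
$l{\left(d \right)} = 1$ ($l{\left(d \right)} = \frac{2 d}{2 d} = 2 d \frac{1}{2 d} = 1$)
$n{\left(a,Y \right)} = 21 Y a$ ($n{\left(a,Y \right)} = 21 a Y + 0 = 21 Y a + 0 = 21 Y a$)
$1058 \left(n{\left(37,l{\left(-1 \right)} \right)} + 1066\right) = 1058 \left(21 \cdot 1 \cdot 37 + 1066\right) = 1058 \left(777 + 1066\right) = 1058 \cdot 1843 = 1949894$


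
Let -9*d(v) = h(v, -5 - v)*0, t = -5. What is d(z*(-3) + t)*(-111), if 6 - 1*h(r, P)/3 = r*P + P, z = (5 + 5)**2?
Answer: 0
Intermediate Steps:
z = 100 (z = 10**2 = 100)
h(r, P) = 18 - 3*P - 3*P*r (h(r, P) = 18 - 3*(r*P + P) = 18 - 3*(P*r + P) = 18 - 3*(P + P*r) = 18 + (-3*P - 3*P*r) = 18 - 3*P - 3*P*r)
d(v) = 0 (d(v) = -(18 - 3*(-5 - v) - 3*(-5 - v)*v)*0/9 = -(18 + (15 + 3*v) - 3*v*(-5 - v))*0/9 = -(33 + 3*v - 3*v*(-5 - v))*0/9 = -1/9*0 = 0)
d(z*(-3) + t)*(-111) = 0*(-111) = 0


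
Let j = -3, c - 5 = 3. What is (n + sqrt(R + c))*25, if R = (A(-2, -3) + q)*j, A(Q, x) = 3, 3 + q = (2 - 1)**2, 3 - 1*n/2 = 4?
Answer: -50 + 25*sqrt(5) ≈ 5.9017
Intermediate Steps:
c = 8 (c = 5 + 3 = 8)
n = -2 (n = 6 - 2*4 = 6 - 8 = -2)
q = -2 (q = -3 + (2 - 1)**2 = -3 + 1**2 = -3 + 1 = -2)
R = -3 (R = (3 - 2)*(-3) = 1*(-3) = -3)
(n + sqrt(R + c))*25 = (-2 + sqrt(-3 + 8))*25 = (-2 + sqrt(5))*25 = -50 + 25*sqrt(5)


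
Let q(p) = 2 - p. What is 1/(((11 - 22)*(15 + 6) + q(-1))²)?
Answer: 1/51984 ≈ 1.9237e-5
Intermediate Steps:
1/(((11 - 22)*(15 + 6) + q(-1))²) = 1/(((11 - 22)*(15 + 6) + (2 - 1*(-1)))²) = 1/((-11*21 + (2 + 1))²) = 1/((-231 + 3)²) = 1/((-228)²) = 1/51984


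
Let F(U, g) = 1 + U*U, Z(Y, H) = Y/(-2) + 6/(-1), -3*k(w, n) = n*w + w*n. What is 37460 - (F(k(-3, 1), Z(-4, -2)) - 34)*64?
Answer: 39316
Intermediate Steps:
k(w, n) = -2*n*w/3 (k(w, n) = -(n*w + w*n)/3 = -(n*w + n*w)/3 = -2*n*w/3)
Z(Y, H) = -6 - Y/2 (Z(Y, H) = Y*(-½) + 6*(-1) = -Y/2 - 6 = -6 - Y/2)
F(U, g) = 1 + U²
37460 - (F(k(-3, 1), Z(-4, -2)) - 34)*64 = 37460 - ((1 + (-⅔*1*(-3))²) - 34)*64 = 37460 - ((1 + 2²) - 34)*64 = 37460 - ((1 + 4) - 34)*64 = 37460 - (5 - 34)*64 = 37460 - (-29)*64 = 37460 - 1*(-1856) = 37460 + 1856 = 39316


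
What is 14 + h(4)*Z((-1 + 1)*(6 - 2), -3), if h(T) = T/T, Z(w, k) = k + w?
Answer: 11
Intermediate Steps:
h(T) = 1
14 + h(4)*Z((-1 + 1)*(6 - 2), -3) = 14 + 1*(-3 + (-1 + 1)*(6 - 2)) = 14 + 1*(-3 + 0*4) = 14 + 1*(-3 + 0) = 14 + 1*(-3) = 14 - 3 = 11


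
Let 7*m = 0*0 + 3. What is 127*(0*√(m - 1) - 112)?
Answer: -14224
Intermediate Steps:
m = 3/7 (m = (0*0 + 3)/7 = (0 + 3)/7 = (⅐)*3 = 3/7 ≈ 0.42857)
127*(0*√(m - 1) - 112) = 127*(0*√(3/7 - 1) - 112) = 127*(0*√(-4/7) - 112) = 127*(0*(2*I*√7/7) - 112) = 127*(0 - 112) = 127*(-112) = -14224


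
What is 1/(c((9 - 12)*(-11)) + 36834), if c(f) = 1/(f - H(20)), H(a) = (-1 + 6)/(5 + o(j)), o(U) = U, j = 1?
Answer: 193/7108968 ≈ 2.7149e-5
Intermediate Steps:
H(a) = ⅚ (H(a) = (-1 + 6)/(5 + 1) = 5/6 = 5*(⅙) = ⅚)
c(f) = 1/(-⅚ + f) (c(f) = 1/(f - 1*⅚) = 1/(f - ⅚) = 1/(-⅚ + f))
1/(c((9 - 12)*(-11)) + 36834) = 1/(6/(-5 + 6*((9 - 12)*(-11))) + 36834) = 1/(6/(-5 + 6*(-3*(-11))) + 36834) = 1/(6/(-5 + 6*33) + 36834) = 1/(6/(-5 + 198) + 36834) = 1/(6/193 + 36834) = 1/(7108968/193) = 193/7108968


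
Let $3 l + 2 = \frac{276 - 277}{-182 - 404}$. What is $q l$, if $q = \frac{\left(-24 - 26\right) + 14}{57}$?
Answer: $\frac{2342}{5567} \approx 0.42069$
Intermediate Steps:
$q = - \frac{12}{19}$ ($q = \left(-50 + 14\right) \frac{1}{57} = \left(-36\right) \frac{1}{57} = - \frac{12}{19} \approx -0.63158$)
$l = - \frac{1171}{1758}$ ($l = - \frac{2}{3} + \frac{\left(276 - 277\right) \frac{1}{-182 - 404}}{3} = - \frac{2}{3} + \frac{\left(-1\right) \frac{1}{-586}}{3} = - \frac{2}{3} + \frac{\left(-1\right) \left(- \frac{1}{586}\right)}{3} = - \frac{2}{3} + \frac{1}{3} \cdot \frac{1}{586} = - \frac{2}{3} + \frac{1}{1758} = - \frac{1171}{1758} \approx -0.6661$)
$q l = \left(- \frac{12}{19}\right) \left(- \frac{1171}{1758}\right) = \frac{2342}{5567}$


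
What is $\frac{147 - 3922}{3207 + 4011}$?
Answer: $- \frac{3775}{7218} \approx -0.523$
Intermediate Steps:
$\frac{147 - 3922}{3207 + 4011} = - \frac{3775}{7218}$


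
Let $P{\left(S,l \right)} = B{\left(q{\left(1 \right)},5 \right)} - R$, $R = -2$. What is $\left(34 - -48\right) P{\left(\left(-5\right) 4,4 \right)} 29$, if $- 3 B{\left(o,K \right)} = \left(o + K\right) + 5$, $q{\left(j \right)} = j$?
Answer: $- \frac{11890}{3} \approx -3963.3$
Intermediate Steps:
$B{\left(o,K \right)} = - \frac{5}{3} - \frac{K}{3} - \frac{o}{3}$ ($B{\left(o,K \right)} = - \frac{\left(o + K\right) + 5}{3} = - \frac{\left(K + o\right) + 5}{3} = - \frac{5 + K + o}{3} = - \frac{5}{3} - \frac{K}{3} - \frac{o}{3}$)
$P{\left(S,l \right)} = - \frac{5}{3}$ ($P{\left(S,l \right)} = \left(- \frac{5}{3} - \frac{5}{3} - \frac{1}{3}\right) - -2 = \left(- \frac{5}{3} - \frac{5}{3} - \frac{1}{3}\right) + 2 = - \frac{11}{3} + 2 = - \frac{5}{3}$)
$\left(34 - -48\right) P{\left(\left(-5\right) 4,4 \right)} 29 = \left(34 - -48\right) \left(- \frac{5}{3}\right) 29 = \left(34 + 48\right) \left(- \frac{5}{3}\right) 29 = 82 \left(- \frac{5}{3}\right) 29 = \left(- \frac{410}{3}\right) 29 = - \frac{11890}{3}$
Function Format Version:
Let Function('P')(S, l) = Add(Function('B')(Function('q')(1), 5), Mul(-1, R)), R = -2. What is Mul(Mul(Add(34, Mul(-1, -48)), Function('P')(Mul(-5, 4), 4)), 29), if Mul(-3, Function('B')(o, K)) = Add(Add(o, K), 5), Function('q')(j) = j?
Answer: Rational(-11890, 3) ≈ -3963.3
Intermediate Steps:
Function('B')(o, K) = Add(Rational(-5, 3), Mul(Rational(-1, 3), K), Mul(Rational(-1, 3), o)) (Function('B')(o, K) = Mul(Rational(-1, 3), Add(Add(o, K), 5)) = Mul(Rational(-1, 3), Add(Add(K, o), 5)) = Mul(Rational(-1, 3), Add(5, K, o)) = Add(Rational(-5, 3), Mul(Rational(-1, 3), K), Mul(Rational(-1, 3), o)))
Function('P')(S, l) = Rational(-5, 3) (Function('P')(S, l) = Add(Add(Rational(-5, 3), Mul(Rational(-1, 3), 5), Mul(Rational(-1, 3), 1)), Mul(-1, -2)) = Add(Add(Rational(-5, 3), Rational(-5, 3), Rational(-1, 3)), 2) = Add(Rational(-11, 3), 2) = Rational(-5, 3))
Mul(Mul(Add(34, Mul(-1, -48)), Function('P')(Mul(-5, 4), 4)), 29) = Mul(Mul(Add(34, Mul(-1, -48)), Rational(-5, 3)), 29) = Mul(Mul(Add(34, 48), Rational(-5, 3)), 29) = Mul(Mul(82, Rational(-5, 3)), 29) = Mul(Rational(-410, 3), 29) = Rational(-11890, 3)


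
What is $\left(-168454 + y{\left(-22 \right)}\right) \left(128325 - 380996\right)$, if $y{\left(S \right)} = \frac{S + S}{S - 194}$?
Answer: $\frac{2298423014855}{54} \approx 4.2563 \cdot 10^{10}$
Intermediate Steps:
$y{\left(S \right)} = \frac{2 S}{-194 + S}$
$\left(-168454 + y{\left(-22 \right)}\right) \left(128325 - 380996\right) = \left(-168454 + 2 \left(-22\right) \frac{1}{-194 - 22}\right) \left(128325 - 380996\right) = \left(-168454 + 2 \left(-22\right) \frac{1}{-216}\right) \left(-252671\right) = \left(-168454 + 2 \left(-22\right) \left(- \frac{1}{216}\right)\right) \left(-252671\right) = \left(-168454 + \frac{11}{54}\right) \left(-252671\right) = \left(- \frac{9096505}{54}\right) \left(-252671\right) = \frac{2298423014855}{54}$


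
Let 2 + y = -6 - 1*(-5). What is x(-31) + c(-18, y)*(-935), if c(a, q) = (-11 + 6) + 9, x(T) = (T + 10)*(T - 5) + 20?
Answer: -2964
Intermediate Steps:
y = -3 (y = -2 + (-6 - 1*(-5)) = -2 + (-6 + 5) = -2 - 1 = -3)
x(T) = 20 + (-5 + T)*(10 + T) (x(T) = (10 + T)*(-5 + T) + 20 = (-5 + T)*(10 + T) + 20 = 20 + (-5 + T)*(10 + T))
c(a, q) = 4 (c(a, q) = -5 + 9 = 4)
x(-31) + c(-18, y)*(-935) = (-30 + (-31)² + 5*(-31)) + 4*(-935) = (-30 + 961 - 155) - 3740 = 776 - 3740 = -2964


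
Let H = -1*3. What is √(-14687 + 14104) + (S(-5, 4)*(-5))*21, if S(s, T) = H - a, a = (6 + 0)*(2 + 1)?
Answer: 2205 + I*√583 ≈ 2205.0 + 24.145*I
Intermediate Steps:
H = -3
a = 18 (a = 6*3 = 18)
S(s, T) = -21 (S(s, T) = -3 - 1*18 = -3 - 18 = -21)
√(-14687 + 14104) + (S(-5, 4)*(-5))*21 = √(-14687 + 14104) - 21*(-5)*21 = √(-583) + 105*21 = I*√583 + 2205 = 2205 + I*√583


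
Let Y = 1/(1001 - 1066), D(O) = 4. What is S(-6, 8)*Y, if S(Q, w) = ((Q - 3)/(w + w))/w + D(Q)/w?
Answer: -11/1664 ≈ -0.0066106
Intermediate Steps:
Y = -1/65 (Y = 1/(-65) = -1/65 ≈ -0.015385)
S(Q, w) = 4/w + (-3 + Q)/(2*w**2) (S(Q, w) = ((Q - 3)/(w + w))/w + 4/w = ((-3 + Q)/((2*w)))/w + 4/w = ((-3 + Q)*(1/(2*w)))/w + 4/w = ((-3 + Q)/(2*w))/w + 4/w = (-3 + Q)/(2*w**2) + 4/w = 4/w + (-3 + Q)/(2*w**2))
S(-6, 8)*Y = ((1/2)*(-3 - 6 + 8*8)/8**2)*(-1/65) = ((1/2)*(1/64)*(-3 - 6 + 64))*(-1/65) = ((1/2)*(1/64)*55)*(-1/65) = (55/128)*(-1/65) = -11/1664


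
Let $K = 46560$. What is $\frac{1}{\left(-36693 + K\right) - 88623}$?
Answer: $- \frac{1}{78756} \approx -1.2697 \cdot 10^{-5}$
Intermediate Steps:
$\frac{1}{\left(-36693 + K\right) - 88623} = \frac{1}{\left(-36693 + 46560\right) - 88623} = \frac{1}{9867 - 88623} = \frac{1}{-78756} = - \frac{1}{78756}$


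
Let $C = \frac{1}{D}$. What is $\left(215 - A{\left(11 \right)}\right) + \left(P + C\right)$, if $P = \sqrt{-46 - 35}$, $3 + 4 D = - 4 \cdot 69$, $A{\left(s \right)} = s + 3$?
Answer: $\frac{56075}{279} + 9 i \approx 200.99 + 9.0 i$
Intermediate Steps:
$A{\left(s \right)} = 3 + s$
$D = - \frac{279}{4}$ ($D = - \frac{3}{4} + \frac{\left(-1\right) 4 \cdot 69}{4} = - \frac{3}{4} + \frac{\left(-1\right) 276}{4} = - \frac{3}{4} + \frac{1}{4} \left(-276\right) = - \frac{3}{4} - 69 = - \frac{279}{4} \approx -69.75$)
$P = 9 i$ ($P = \sqrt{-81} = 9 i \approx 9.0 i$)
$C = - \frac{4}{279}$ ($C = \frac{1}{- \frac{279}{4}} = - \frac{4}{279} \approx -0.014337$)
$\left(215 - A{\left(11 \right)}\right) + \left(P + C\right) = \left(215 - \left(3 + 11\right)\right) - \left(\frac{4}{279} - 9 i\right) = \left(215 - 14\right) - \left(\frac{4}{279} - 9 i\right) = 201 - \left(\frac{4}{279} - 9 i\right) = \frac{56075}{279} + 9 i$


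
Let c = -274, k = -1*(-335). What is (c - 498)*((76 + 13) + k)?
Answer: -327328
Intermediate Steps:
k = 335
(c - 498)*((76 + 13) + k) = (-274 - 498)*((76 + 13) + 335) = -772*(89 + 335) = -772*424 = -327328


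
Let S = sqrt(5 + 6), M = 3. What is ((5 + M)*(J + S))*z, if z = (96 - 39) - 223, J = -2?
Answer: 2656 - 1328*sqrt(11) ≈ -1748.5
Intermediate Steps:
S = sqrt(11) ≈ 3.3166
z = -166 (z = 57 - 223 = -166)
((5 + M)*(J + S))*z = ((5 + 3)*(-2 + sqrt(11)))*(-166) = (8*(-2 + sqrt(11)))*(-166) = (-16 + 8*sqrt(11))*(-166) = 2656 - 1328*sqrt(11)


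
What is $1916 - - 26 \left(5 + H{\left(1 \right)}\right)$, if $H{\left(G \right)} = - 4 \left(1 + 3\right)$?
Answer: $1630$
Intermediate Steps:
$H{\left(G \right)} = -16$ ($H{\left(G \right)} = \left(-4\right) 4 = -16$)
$1916 - - 26 \left(5 + H{\left(1 \right)}\right) = 1916 - - 26 \left(5 - 16\right) = 1916 - \left(-26\right) \left(-11\right) = 1916 - 286 = 1630$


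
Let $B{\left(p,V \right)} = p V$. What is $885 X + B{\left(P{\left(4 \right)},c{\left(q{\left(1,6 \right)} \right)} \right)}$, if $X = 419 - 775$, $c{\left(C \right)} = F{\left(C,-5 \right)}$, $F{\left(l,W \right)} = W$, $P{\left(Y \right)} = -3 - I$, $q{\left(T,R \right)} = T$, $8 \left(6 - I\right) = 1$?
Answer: $- \frac{2520125}{8} \approx -3.1502 \cdot 10^{5}$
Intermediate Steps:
$I = \frac{47}{8}$ ($I = 6 - \frac{1}{8} = \frac{47}{8} \approx 5.875$)
$P{\left(Y \right)} = - \frac{71}{8}$ ($P{\left(Y \right)} = -3 - \frac{47}{8} = - \frac{71}{8}$)
$c{\left(C \right)} = -5$
$X = -356$
$B{\left(p,V \right)} = V p$
$885 X + B{\left(P{\left(4 \right)},c{\left(q{\left(1,6 \right)} \right)} \right)} = 885 \left(-356\right) - - \frac{355}{8} = -315060 + \frac{355}{8} = - \frac{2520125}{8}$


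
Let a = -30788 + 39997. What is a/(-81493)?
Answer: -9209/81493 ≈ -0.11300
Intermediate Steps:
a = 9209
a/(-81493) = 9209/(-81493) = 9209*(-1/81493) = -9209/81493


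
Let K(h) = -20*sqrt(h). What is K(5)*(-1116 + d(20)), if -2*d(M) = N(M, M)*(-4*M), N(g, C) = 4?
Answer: 19120*sqrt(5) ≈ 42754.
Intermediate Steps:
d(M) = 8*M (d(M) = -2*(-4*M) = -(-8)*M = 8*M)
K(5)*(-1116 + d(20)) = (-20*sqrt(5))*(-1116 + 8*20) = (-20*sqrt(5))*(-1116 + 160) = -20*sqrt(5)*(-956) = 19120*sqrt(5)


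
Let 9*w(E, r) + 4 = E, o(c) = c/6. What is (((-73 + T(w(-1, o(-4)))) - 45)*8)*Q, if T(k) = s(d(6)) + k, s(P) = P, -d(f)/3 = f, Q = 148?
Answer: -1455136/9 ≈ -1.6168e+5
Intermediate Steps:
o(c) = c/6 (o(c) = c*(1/6) = c/6)
w(E, r) = -4/9 + E/9
d(f) = -3*f
T(k) = -18 + k (T(k) = -3*6 + k = -18 + k)
(((-73 + T(w(-1, o(-4)))) - 45)*8)*Q = (((-73 + (-18 + (-4/9 + (1/9)*(-1)))) - 45)*8)*148 = (((-73 + (-18 + (-4/9 - 1/9))) - 45)*8)*148 = (((-73 + (-18 - 5/9)) - 45)*8)*148 = (((-73 - 167/9) - 45)*8)*148 = ((-824/9 - 45)*8)*148 = -1229/9*8*148 = -9832/9*148 = -1455136/9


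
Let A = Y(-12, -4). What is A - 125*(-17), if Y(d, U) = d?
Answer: 2113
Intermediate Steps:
A = -12
A - 125*(-17) = -12 - 125*(-17) = -12 + 2125 = 2113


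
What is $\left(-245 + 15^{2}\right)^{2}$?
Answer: $400$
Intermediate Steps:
$\left(-245 + 15^{2}\right)^{2} = \left(-245 + 225\right)^{2} = \left(-20\right)^{2} = 400$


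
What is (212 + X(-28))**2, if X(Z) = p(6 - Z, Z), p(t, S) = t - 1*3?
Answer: 59049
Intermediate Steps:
p(t, S) = -3 + t (p(t, S) = t - 3 = -3 + t)
X(Z) = 3 - Z (X(Z) = -3 + (6 - Z) = 3 - Z)
(212 + X(-28))**2 = (212 + (3 - 1*(-28)))**2 = (212 + (3 + 28))**2 = (212 + 31)**2 = 243**2 = 59049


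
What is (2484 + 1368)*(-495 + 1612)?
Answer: 4302684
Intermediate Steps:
(2484 + 1368)*(-495 + 1612) = 3852*1117 = 4302684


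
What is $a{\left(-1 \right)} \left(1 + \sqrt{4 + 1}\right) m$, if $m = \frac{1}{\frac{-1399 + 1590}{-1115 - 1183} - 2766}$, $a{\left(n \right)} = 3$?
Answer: $- \frac{6894}{6356459} - \frac{6894 \sqrt{5}}{6356459} \approx -0.0035097$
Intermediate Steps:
$m = - \frac{2298}{6356459}$ ($m = \frac{1}{\frac{191}{-2298} - 2766} = \frac{1}{191 \left(- \frac{1}{2298}\right) - 2766} = \frac{1}{- \frac{191}{2298} - 2766} = \frac{1}{- \frac{6356459}{2298}} = - \frac{2298}{6356459} \approx -0.00036152$)
$a{\left(-1 \right)} \left(1 + \sqrt{4 + 1}\right) m = 3 \left(1 + \sqrt{4 + 1}\right) \left(- \frac{2298}{6356459}\right) = 3 \left(1 + \sqrt{5}\right) \left(- \frac{2298}{6356459}\right) = \left(3 + 3 \sqrt{5}\right) \left(- \frac{2298}{6356459}\right) = - \frac{6894}{6356459} - \frac{6894 \sqrt{5}}{6356459}$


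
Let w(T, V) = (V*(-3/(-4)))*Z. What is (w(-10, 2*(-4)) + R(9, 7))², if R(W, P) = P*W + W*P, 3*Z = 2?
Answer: 14884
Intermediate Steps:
Z = ⅔ (Z = (⅓)*2 = ⅔ ≈ 0.66667)
R(W, P) = 2*P*W (R(W, P) = P*W + P*W = 2*P*W)
w(T, V) = V/2 (w(T, V) = (V*(-3/(-4)))*(⅔) = (V*(-3*(-¼)))*(⅔) = (V*(¾))*(⅔) = (3*V/4)*(⅔) = V/2)
(w(-10, 2*(-4)) + R(9, 7))² = ((2*(-4))/2 + 2*7*9)² = ((½)*(-8) + 126)² = (-4 + 126)² = 122² = 14884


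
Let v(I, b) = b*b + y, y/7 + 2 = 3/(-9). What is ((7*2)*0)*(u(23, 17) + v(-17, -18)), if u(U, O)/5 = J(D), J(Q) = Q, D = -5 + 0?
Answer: 0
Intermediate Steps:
y = -49/3 (y = -14 + 7*(3/(-9)) = -14 + 7*(3*(-⅑)) = -14 + 7*(-⅓) = -14 - 7/3 = -49/3 ≈ -16.333)
D = -5
v(I, b) = -49/3 + b² (v(I, b) = b*b - 49/3 = b² - 49/3 = -49/3 + b²)
u(U, O) = -25 (u(U, O) = 5*(-5) = -25)
((7*2)*0)*(u(23, 17) + v(-17, -18)) = ((7*2)*0)*(-25 + (-49/3 + (-18)²)) = (14*0)*(-25 + (-49/3 + 324)) = 0*(-25 + 923/3) = 0*(848/3) = 0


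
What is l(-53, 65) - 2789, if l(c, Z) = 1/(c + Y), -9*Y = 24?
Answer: -465766/167 ≈ -2789.0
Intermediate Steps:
Y = -8/3 (Y = -⅑*24 = -8/3 ≈ -2.6667)
l(c, Z) = 1/(-8/3 + c) (l(c, Z) = 1/(c - 8/3) = 1/(-8/3 + c))
l(-53, 65) - 2789 = 3/(-8 + 3*(-53)) - 2789 = 3/(-8 - 159) - 2789 = 3/(-167) - 2789 = 3*(-1/167) - 2789 = -3/167 - 2789 = -465766/167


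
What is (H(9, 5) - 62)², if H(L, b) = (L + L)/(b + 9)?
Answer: 180625/49 ≈ 3686.2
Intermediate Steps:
H(L, b) = 2*L/(9 + b) (H(L, b) = (2*L)/(9 + b) = 2*L/(9 + b))
(H(9, 5) - 62)² = (2*9/(9 + 5) - 62)² = (2*9/14 - 62)² = (2*9*(1/14) - 62)² = (9/7 - 62)² = (-425/7)² = 180625/49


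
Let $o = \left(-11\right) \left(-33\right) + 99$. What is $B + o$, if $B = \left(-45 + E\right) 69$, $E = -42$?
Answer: $-5541$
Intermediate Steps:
$o = 462$ ($o = 363 + 99 = 462$)
$B = -6003$ ($B = \left(-45 - 42\right) 69 = \left(-87\right) 69 = -6003$)
$B + o = -6003 + 462 = -5541$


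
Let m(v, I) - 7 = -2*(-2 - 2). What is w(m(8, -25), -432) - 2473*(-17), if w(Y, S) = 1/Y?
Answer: 630616/15 ≈ 42041.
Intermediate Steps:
m(v, I) = 15 (m(v, I) = 7 - 2*(-2 - 2) = 7 - 2*(-4) = 7 + 8 = 15)
w(m(8, -25), -432) - 2473*(-17) = 1/15 - 2473*(-17) = 1/15 - 1*(-42041) = 1/15 + 42041 = 630616/15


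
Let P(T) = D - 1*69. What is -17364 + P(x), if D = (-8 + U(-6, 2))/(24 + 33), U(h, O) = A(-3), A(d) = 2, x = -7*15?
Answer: -331229/19 ≈ -17433.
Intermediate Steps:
x = -105
U(h, O) = 2
D = -2/19 (D = (-8 + 2)/(24 + 33) = -6/57 = -6*1/57 = -2/19 ≈ -0.10526)
P(T) = -1313/19 (P(T) = -2/19 - 1*69 = -2/19 - 69 = -1313/19)
-17364 + P(x) = -17364 - 1313/19 = -331229/19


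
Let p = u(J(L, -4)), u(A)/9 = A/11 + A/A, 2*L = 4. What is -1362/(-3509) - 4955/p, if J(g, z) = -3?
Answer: -191159981/252648 ≈ -756.63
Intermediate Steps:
L = 2 (L = (½)*4 = 2)
u(A) = 9 + 9*A/11 (u(A) = 9*(A/11 + A/A) = 9*(A*(1/11) + 1) = 9*(A/11 + 1) = 9*(1 + A/11) = 9 + 9*A/11)
p = 72/11 (p = 9 + (9/11)*(-3) = 9 - 27/11 = 72/11 ≈ 6.5455)
-1362/(-3509) - 4955/p = -1362/(-3509) - 4955/72/11 = -1362*(-1/3509) - 4955*11/72 = 1362/3509 - 54505/72 = -191159981/252648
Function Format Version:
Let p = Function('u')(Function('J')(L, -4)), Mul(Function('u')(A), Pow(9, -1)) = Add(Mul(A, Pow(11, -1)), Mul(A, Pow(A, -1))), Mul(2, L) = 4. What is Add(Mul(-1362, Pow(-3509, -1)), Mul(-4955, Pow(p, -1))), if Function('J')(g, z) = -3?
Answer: Rational(-191159981, 252648) ≈ -756.63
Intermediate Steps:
L = 2 (L = Mul(Rational(1, 2), 4) = 2)
Function('u')(A) = Add(9, Mul(Rational(9, 11), A)) (Function('u')(A) = Mul(9, Add(Mul(A, Pow(11, -1)), Mul(A, Pow(A, -1)))) = Mul(9, Add(Mul(A, Rational(1, 11)), 1)) = Mul(9, Add(Mul(Rational(1, 11), A), 1)) = Mul(9, Add(1, Mul(Rational(1, 11), A))) = Add(9, Mul(Rational(9, 11), A)))
p = Rational(72, 11) (p = Add(9, Mul(Rational(9, 11), -3)) = Add(9, Rational(-27, 11)) = Rational(72, 11) ≈ 6.5455)
Add(Mul(-1362, Pow(-3509, -1)), Mul(-4955, Pow(p, -1))) = Add(Mul(-1362, Pow(-3509, -1)), Mul(-4955, Pow(Rational(72, 11), -1))) = Add(Mul(-1362, Rational(-1, 3509)), Mul(-4955, Rational(11, 72))) = Add(Rational(1362, 3509), Rational(-54505, 72)) = Rational(-191159981, 252648)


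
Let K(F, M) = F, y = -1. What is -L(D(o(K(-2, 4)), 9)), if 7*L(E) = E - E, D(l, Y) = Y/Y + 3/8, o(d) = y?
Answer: 0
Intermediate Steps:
o(d) = -1
D(l, Y) = 11/8 (D(l, Y) = 1 + 3*(1/8) = 1 + 3/8 = 11/8)
L(E) = 0 (L(E) = (E - E)/7 = (1/7)*0 = 0)
-L(D(o(K(-2, 4)), 9)) = -1*0 = 0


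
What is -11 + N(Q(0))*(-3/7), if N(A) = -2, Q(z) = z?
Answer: -71/7 ≈ -10.143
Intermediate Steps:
-11 + N(Q(0))*(-3/7) = -11 - (-6)/7 = -11 - 2*(-3/7) = -11 + 6/7 = -71/7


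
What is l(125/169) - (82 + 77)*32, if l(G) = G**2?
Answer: -145302743/28561 ≈ -5087.5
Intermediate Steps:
l(125/169) - (82 + 77)*32 = (125/169)**2 - (82 + 77)*32 = (125*(1/169))**2 - 159*32 = (125/169)**2 - 1*5088 = 15625/28561 - 5088 = -145302743/28561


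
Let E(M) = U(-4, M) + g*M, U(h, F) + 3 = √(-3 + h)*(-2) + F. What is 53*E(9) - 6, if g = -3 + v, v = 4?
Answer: 789 - 106*I*√7 ≈ 789.0 - 280.45*I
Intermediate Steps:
U(h, F) = -3 + F - 2*√(-3 + h) (U(h, F) = -3 + (√(-3 + h)*(-2) + F) = -3 + (-2*√(-3 + h) + F) = -3 + (F - 2*√(-3 + h)) = -3 + F - 2*√(-3 + h))
g = 1 (g = -3 + 4 = 1)
E(M) = -3 + 2*M - 2*I*√7 (E(M) = (-3 + M - 2*√(-3 - 4)) + 1*M = (-3 + M - 2*I*√7) + M = -3 + 2*M - 2*I*√7)
53*E(9) - 6 = 53*(-3 + 2*9 - 2*I*√7) - 6 = 53*(-3 + 18 - 2*I*√7) - 6 = 53*(15 - 2*I*√7) - 6 = (795 - 106*I*√7) - 6 = 789 - 106*I*√7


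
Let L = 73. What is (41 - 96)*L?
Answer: -4015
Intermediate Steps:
(41 - 96)*L = (41 - 96)*73 = -55*73 = -4015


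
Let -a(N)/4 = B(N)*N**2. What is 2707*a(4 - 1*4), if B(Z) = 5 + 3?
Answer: 0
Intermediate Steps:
B(Z) = 8
a(N) = -32*N**2
2707*a(4 - 1*4) = 2707*(-32*(4 - 1*4)**2) = 2707*(-32*(4 - 4)**2) = 2707*(-32*0**2) = 2707*(-32*0) = 2707*0 = 0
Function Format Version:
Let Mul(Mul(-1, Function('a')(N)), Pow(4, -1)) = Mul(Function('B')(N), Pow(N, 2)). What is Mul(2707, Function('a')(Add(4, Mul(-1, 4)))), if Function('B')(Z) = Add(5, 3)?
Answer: 0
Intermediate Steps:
Function('B')(Z) = 8
Function('a')(N) = Mul(-32, Pow(N, 2)) (Function('a')(N) = Mul(-4, Mul(8, Pow(N, 2))) = Mul(-32, Pow(N, 2)))
Mul(2707, Function('a')(Add(4, Mul(-1, 4)))) = Mul(2707, Mul(-32, Pow(Add(4, Mul(-1, 4)), 2))) = Mul(2707, Mul(-32, Pow(Add(4, -4), 2))) = Mul(2707, Mul(-32, Pow(0, 2))) = Mul(2707, Mul(-32, 0)) = Mul(2707, 0) = 0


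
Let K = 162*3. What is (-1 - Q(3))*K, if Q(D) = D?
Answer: -1944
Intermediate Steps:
K = 486
(-1 - Q(3))*K = (-1 - 1*3)*486 = (-1 - 3)*486 = -4*486 = -1944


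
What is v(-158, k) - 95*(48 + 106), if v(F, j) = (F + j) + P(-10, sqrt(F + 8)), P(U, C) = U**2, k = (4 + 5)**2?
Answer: -14607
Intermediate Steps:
k = 81 (k = 9**2 = 81)
v(F, j) = 100 + F + j (v(F, j) = (F + j) + (-10)**2 = (F + j) + 100 = 100 + F + j)
v(-158, k) - 95*(48 + 106) = (100 - 158 + 81) - 95*(48 + 106) = 23 - 95*154 = 23 - 14630 = -14607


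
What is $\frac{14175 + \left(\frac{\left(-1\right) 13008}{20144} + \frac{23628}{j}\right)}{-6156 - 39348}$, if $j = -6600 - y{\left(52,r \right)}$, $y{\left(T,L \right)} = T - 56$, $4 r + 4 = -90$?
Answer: $- \frac{9806604125}{31490148288} \approx -0.31142$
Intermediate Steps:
$r = - \frac{47}{2}$ ($r = -1 + \frac{1}{4} \left(-90\right) = -1 - \frac{45}{2} = - \frac{47}{2} \approx -23.5$)
$y{\left(T,L \right)} = -56 + T$ ($y{\left(T,L \right)} = T - 56 = -56 + T$)
$j = -6596$ ($j = -6600 - \left(-56 + 52\right) = -6600 - -4 = -6600 + 4 = -6596$)
$\frac{14175 + \left(\frac{\left(-1\right) 13008}{20144} + \frac{23628}{j}\right)}{-6156 - 39348} = \frac{14175 + \left(\frac{\left(-1\right) 13008}{20144} + \frac{23628}{-6596}\right)}{-6156 - 39348} = \frac{14175 + \left(\left(-13008\right) \frac{1}{20144} + 23628 \left(- \frac{1}{6596}\right)\right)}{-45504} = \left(14175 - \frac{8777550}{2076091}\right) \left(- \frac{1}{45504}\right) = \frac{29419812375}{2076091} \left(- \frac{1}{45504}\right) = - \frac{9806604125}{31490148288}$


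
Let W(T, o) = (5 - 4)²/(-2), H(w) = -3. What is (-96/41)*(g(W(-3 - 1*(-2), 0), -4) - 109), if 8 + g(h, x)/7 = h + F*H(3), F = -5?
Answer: 6096/41 ≈ 148.68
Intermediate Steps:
W(T, o) = -½ (W(T, o) = 1²*(-½) = 1*(-½) = -½)
g(h, x) = 49 + 7*h (g(h, x) = -56 + 7*(h - 5*(-3)) = -56 + 7*(h + 15) = -56 + 7*(15 + h) = -56 + (105 + 7*h) = 49 + 7*h)
(-96/41)*(g(W(-3 - 1*(-2), 0), -4) - 109) = (-96/41)*((49 + 7*(-½)) - 109) = (-96*1/41)*((49 - 7/2) - 109) = -96*(91/2 - 109)/41 = -96/41*(-127/2) = 6096/41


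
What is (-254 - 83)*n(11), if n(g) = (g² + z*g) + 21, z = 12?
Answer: -92338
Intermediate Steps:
n(g) = 21 + g² + 12*g (n(g) = (g² + 12*g) + 21 = 21 + g² + 12*g)
(-254 - 83)*n(11) = (-254 - 83)*(21 + 11² + 12*11) = -337*(21 + 121 + 132) = -337*274 = -92338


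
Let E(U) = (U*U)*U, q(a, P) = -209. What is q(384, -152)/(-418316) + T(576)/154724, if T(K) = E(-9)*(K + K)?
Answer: -87818196503/16180881196 ≈ -5.4273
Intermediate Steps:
E(U) = U³ (E(U) = U²*U = U³)
T(K) = -1458*K (T(K) = (-9)³*(K + K) = -1458*K)
q(384, -152)/(-418316) + T(576)/154724 = -209/(-418316) - 1458*576/154724 = -209*(-1/418316) - 839808*1/154724 = 209/418316 - 209952/38681 = -87818196503/16180881196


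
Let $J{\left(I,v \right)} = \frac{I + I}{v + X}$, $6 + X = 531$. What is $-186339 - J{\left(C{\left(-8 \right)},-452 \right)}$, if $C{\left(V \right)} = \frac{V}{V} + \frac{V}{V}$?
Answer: $- \frac{13602751}{73} \approx -1.8634 \cdot 10^{5}$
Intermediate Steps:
$X = 525$ ($X = -6 + 531 = 525$)
$C{\left(V \right)} = 2$ ($C{\left(V \right)} = 1 + 1 = 2$)
$J{\left(I,v \right)} = \frac{2 I}{525 + v}$ ($J{\left(I,v \right)} = \frac{I + I}{v + 525} = \frac{2 I}{525 + v}$)
$-186339 - J{\left(C{\left(-8 \right)},-452 \right)} = -186339 - 2 \cdot 2 \frac{1}{525 - 452} = -186339 - 2 \cdot 2 \cdot \frac{1}{73} = -186339 - \frac{4}{73} = - \frac{13602751}{73}$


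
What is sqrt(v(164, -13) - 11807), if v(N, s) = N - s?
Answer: I*sqrt(11630) ≈ 107.84*I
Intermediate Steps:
sqrt(v(164, -13) - 11807) = sqrt((164 - 1*(-13)) - 11807) = sqrt((164 + 13) - 11807) = sqrt(177 - 11807) = sqrt(-11630) = I*sqrt(11630)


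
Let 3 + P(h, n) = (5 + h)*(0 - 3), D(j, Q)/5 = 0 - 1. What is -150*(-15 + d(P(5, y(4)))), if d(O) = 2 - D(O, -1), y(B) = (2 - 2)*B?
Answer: 1200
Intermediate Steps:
y(B) = 0 (y(B) = 0*B = 0)
D(j, Q) = -5 (D(j, Q) = 5*(0 - 1) = 5*(-1) = -5)
P(h, n) = -18 - 3*h (P(h, n) = -3 + (5 + h)*(0 - 3) = -3 + (5 + h)*(-3) = -3 + (-15 - 3*h) = -18 - 3*h)
d(O) = 7 (d(O) = 2 - 1*(-5) = 2 + 5 = 7)
-150*(-15 + d(P(5, y(4)))) = -150*(-15 + 7) = -150*(-8) = 1200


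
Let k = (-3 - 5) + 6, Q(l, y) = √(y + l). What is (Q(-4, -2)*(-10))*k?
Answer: 20*I*√6 ≈ 48.99*I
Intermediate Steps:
Q(l, y) = √(l + y)
k = -2 (k = -8 + 6 = -2)
(Q(-4, -2)*(-10))*k = (√(-4 - 2)*(-10))*(-2) = (√(-6)*(-10))*(-2) = ((I*√6)*(-10))*(-2) = -10*I*√6*(-2) = 20*I*√6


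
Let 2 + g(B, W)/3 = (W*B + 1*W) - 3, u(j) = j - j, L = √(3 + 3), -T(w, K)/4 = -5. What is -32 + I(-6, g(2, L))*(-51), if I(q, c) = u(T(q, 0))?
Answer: -32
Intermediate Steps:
T(w, K) = 20 (T(w, K) = -4*(-5) = 20)
L = √6 ≈ 2.4495
u(j) = 0
g(B, W) = -15 + 3*W + 3*B*W (g(B, W) = -6 + 3*((W*B + 1*W) - 3) = -6 + 3*((B*W + W) - 3) = -6 + 3*((W + B*W) - 3) = -6 + 3*(-3 + W + B*W) = -6 + (-9 + 3*W + 3*B*W) = -15 + 3*W + 3*B*W)
I(q, c) = 0
-32 + I(-6, g(2, L))*(-51) = -32 + 0*(-51) = -32 + 0 = -32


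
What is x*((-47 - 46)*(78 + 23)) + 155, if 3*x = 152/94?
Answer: -230671/47 ≈ -4907.9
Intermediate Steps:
x = 76/141 (x = (152/94)/3 = (152*(1/94))/3 = (⅓)*(76/47) = 76/141 ≈ 0.53901)
x*((-47 - 46)*(78 + 23)) + 155 = 76*((-47 - 46)*(78 + 23))/141 + 155 = 76*(-93*101)/141 + 155 = (76/141)*(-9393) + 155 = -237956/47 + 155 = -230671/47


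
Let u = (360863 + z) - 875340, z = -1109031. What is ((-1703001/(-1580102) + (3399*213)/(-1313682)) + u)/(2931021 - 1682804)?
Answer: -280833180270178792/215915698285952449 ≈ -1.3007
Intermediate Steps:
u = -1623508 (u = (360863 - 1109031) - 875340 = -748168 - 875340 = -1623508)
((-1703001/(-1580102) + (3399*213)/(-1313682)) + u)/(2931021 - 1682804) = ((-1703001/(-1580102) + (3399*213)/(-1313682)) - 1623508)/(2931021 - 1682804) = ((-1703001*(-1/1580102) + 723987*(-1/1313682)) - 1623508)/1248217 = ((1703001/1580102 - 241329/437894) - 1623508)*(1/1248217) = (91102371084/172979296297 - 1623508)*(1/1248217) = -280833180270178792/172979296297*1/1248217 = -280833180270178792/215915698285952449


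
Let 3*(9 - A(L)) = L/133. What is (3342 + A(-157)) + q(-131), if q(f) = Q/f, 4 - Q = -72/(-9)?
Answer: 175175582/52269 ≈ 3351.4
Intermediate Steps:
Q = -4 (Q = 4 - (-72)/(-9) = 4 - (-72)*(-1)/9 = 4 - 1*8 = 4 - 8 = -4)
A(L) = 9 - L/399 (A(L) = 9 - L/(3*133) = 9 - L/399)
q(f) = -4/f
(3342 + A(-157)) + q(-131) = (3342 + (9 - 1/399*(-157))) - 4/(-131) = (3342 + (9 + 157/399)) - 4*(-1/131) = (3342 + 3748/399) + 4/131 = 1337206/399 + 4/131 = 175175582/52269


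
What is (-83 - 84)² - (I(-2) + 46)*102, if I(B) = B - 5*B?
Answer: 22381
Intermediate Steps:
I(B) = -4*B
(-83 - 84)² - (I(-2) + 46)*102 = (-83 - 84)² - (-4*(-2) + 46)*102 = (-167)² - (8 + 46)*102 = 27889 - 54*102 = 27889 - 1*5508 = 27889 - 5508 = 22381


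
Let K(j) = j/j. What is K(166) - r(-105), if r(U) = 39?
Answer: -38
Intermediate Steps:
K(j) = 1
K(166) - r(-105) = 1 - 1*39 = 1 - 39 = -38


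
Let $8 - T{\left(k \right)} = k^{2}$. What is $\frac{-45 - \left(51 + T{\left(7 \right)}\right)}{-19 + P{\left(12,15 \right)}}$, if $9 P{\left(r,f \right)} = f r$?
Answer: $-55$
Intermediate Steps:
$P{\left(r,f \right)} = \frac{f r}{9}$
$T{\left(k \right)} = 8 - k^{2}$
$\frac{-45 - \left(51 + T{\left(7 \right)}\right)}{-19 + P{\left(12,15 \right)}} = \frac{-45 - \left(59 - 49\right)}{-19 + \frac{1}{9} \cdot 15 \cdot 12} = \frac{-45 - \left(59 - 49\right)}{-19 + 20} = \frac{-45 - 10}{1} = \left(-45 - 10\right) 1 = \left(-55\right) 1 = -55$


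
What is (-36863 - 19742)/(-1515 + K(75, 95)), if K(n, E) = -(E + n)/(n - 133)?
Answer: 328309/8770 ≈ 37.435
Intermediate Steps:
K(n, E) = -(E + n)/(-133 + n)
(-36863 - 19742)/(-1515 + K(75, 95)) = (-36863 - 19742)/(-1515 + (-1*95 - 1*75)/(-133 + 75)) = -56605/(-1515 + (-95 - 75)/(-58)) = -56605/(-1515 - 1/58*(-170)) = -56605/(-1515 + 85/29) = -56605/(-43850/29) = -56605*(-29/43850) = 328309/8770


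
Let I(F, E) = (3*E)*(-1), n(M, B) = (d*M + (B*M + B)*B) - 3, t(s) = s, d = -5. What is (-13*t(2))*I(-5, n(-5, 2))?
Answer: 468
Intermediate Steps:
n(M, B) = -3 - 5*M + B*(B + B*M) (n(M, B) = (-5*M + (B*M + B)*B) - 3 = (-5*M + (B + B*M)*B) - 3 = (-5*M + B*(B + B*M)) - 3 = -3 - 5*M + B*(B + B*M))
I(F, E) = -3*E
(-13*t(2))*I(-5, n(-5, 2)) = (-13*2)*(-3*(-3 + 2² - 5*(-5) - 5*2²)) = -(-78)*(-3 + 4 + 25 - 5*4) = -(-78)*(-3 + 4 + 25 - 20) = -(-78)*6 = -26*(-18) = 468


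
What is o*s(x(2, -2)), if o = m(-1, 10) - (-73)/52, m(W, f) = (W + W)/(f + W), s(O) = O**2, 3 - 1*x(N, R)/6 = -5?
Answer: 35392/13 ≈ 2722.5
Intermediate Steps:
x(N, R) = 48 (x(N, R) = 18 - 6*(-5) = 18 + 30 = 48)
m(W, f) = 2*W/(W + f) (m(W, f) = (2*W)/(W + f) = 2*W/(W + f))
o = 553/468 (o = 2*(-1)/(-1 + 10) - (-73)/52 = 2*(-1)/9 - (-73)/52 = 2*(-1)*(1/9) - 1*(-73/52) = -2/9 + 73/52 = 553/468 ≈ 1.1816)
o*s(x(2, -2)) = (553/468)*48**2 = (553/468)*2304 = 35392/13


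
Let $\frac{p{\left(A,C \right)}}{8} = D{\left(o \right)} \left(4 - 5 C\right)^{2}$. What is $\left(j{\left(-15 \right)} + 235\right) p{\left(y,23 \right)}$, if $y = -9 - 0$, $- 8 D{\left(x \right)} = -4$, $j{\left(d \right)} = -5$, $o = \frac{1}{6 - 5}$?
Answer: $11335320$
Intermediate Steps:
$o = 1$ ($o = 1^{-1} = 1$)
$D{\left(x \right)} = \frac{1}{2}$ ($D{\left(x \right)} = \left(- \frac{1}{8}\right) \left(-4\right) = \frac{1}{2}$)
$y = -9$ ($y = -9 + 0 = -9$)
$p{\left(A,C \right)} = 4 \left(4 - 5 C\right)^{2}$ ($p{\left(A,C \right)} = 8 \frac{\left(4 - 5 C\right)^{2}}{2} = 4 \left(4 - 5 C\right)^{2}$)
$\left(j{\left(-15 \right)} + 235\right) p{\left(y,23 \right)} = \left(-5 + 235\right) 4 \left(-4 + 5 \cdot 23\right)^{2} = 230 \cdot 4 \left(-4 + 115\right)^{2} = 230 \cdot 4 \cdot 111^{2} = 230 \cdot 4 \cdot 12321 = 230 \cdot 49284 = 11335320$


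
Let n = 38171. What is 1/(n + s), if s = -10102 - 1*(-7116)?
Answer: 1/35185 ≈ 2.8421e-5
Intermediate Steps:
s = -2986 (s = -10102 + 7116 = -2986)
1/(n + s) = 1/(38171 - 2986) = 1/35185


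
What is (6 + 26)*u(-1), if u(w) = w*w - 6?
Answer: -160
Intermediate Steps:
u(w) = -6 + w² (u(w) = w² - 6 = -6 + w²)
(6 + 26)*u(-1) = (6 + 26)*(-6 + (-1)²) = 32*(-6 + 1) = 32*(-5) = -160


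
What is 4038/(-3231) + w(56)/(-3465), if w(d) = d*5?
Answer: -47290/35541 ≈ -1.3306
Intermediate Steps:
w(d) = 5*d
4038/(-3231) + w(56)/(-3465) = 4038/(-3231) + (5*56)/(-3465) = 4038*(-1/3231) + 280*(-1/3465) = -1346/1077 - 8/99 = -47290/35541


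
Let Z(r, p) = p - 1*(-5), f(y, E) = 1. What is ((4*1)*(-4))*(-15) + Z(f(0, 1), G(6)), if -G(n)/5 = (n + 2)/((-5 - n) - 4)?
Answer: 743/3 ≈ 247.67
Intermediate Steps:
G(n) = -5*(2 + n)/(-9 - n) (G(n) = -5*(n + 2)/((-5 - n) - 4) = -5*(2 + n)/(-9 - n))
Z(r, p) = 5 + p (Z(r, p) = p + 5 = 5 + p)
((4*1)*(-4))*(-15) + Z(f(0, 1), G(6)) = ((4*1)*(-4))*(-15) + (5 + 5*(2 + 6)/(9 + 6)) = (4*(-4))*(-15) + (5 + 5*8/15) = -16*(-15) + (5 + 5*(1/15)*8) = 240 + (5 + 8/3) = 240 + 23/3 = 743/3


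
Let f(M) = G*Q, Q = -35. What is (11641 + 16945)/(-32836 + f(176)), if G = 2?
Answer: -14293/16453 ≈ -0.86872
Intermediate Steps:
f(M) = -70 (f(M) = 2*(-35) = -70)
(11641 + 16945)/(-32836 + f(176)) = (11641 + 16945)/(-32836 - 70) = 28586/(-32906) = 28586*(-1/32906) = -14293/16453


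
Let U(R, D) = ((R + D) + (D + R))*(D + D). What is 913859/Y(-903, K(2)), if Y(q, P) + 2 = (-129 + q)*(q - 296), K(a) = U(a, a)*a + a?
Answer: 913859/1237366 ≈ 0.73855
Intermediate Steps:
U(R, D) = 2*D*(2*D + 2*R) (U(R, D) = ((D + R) + (D + R))*(2*D) = (2*D + 2*R)*(2*D) = 2*D*(2*D + 2*R))
K(a) = a + 8*a³ (K(a) = (4*a*(a + a))*a + a = (4*a*(2*a))*a + a = (8*a²)*a + a = 8*a³ + a = a + 8*a³)
Y(q, P) = -2 + (-296 + q)*(-129 + q) (Y(q, P) = -2 + (-129 + q)*(q - 296) = -2 + (-129 + q)*(-296 + q) = -2 + (-296 + q)*(-129 + q))
913859/Y(-903, K(2)) = 913859/(38182 + (-903)² - 425*(-903)) = 913859/(38182 + 815409 + 383775) = 913859/1237366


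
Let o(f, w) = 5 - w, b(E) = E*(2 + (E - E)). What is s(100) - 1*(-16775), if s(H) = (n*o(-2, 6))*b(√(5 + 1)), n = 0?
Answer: 16775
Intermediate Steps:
b(E) = 2*E (b(E) = E*(2 + 0) = E*2 = 2*E)
s(H) = 0 (s(H) = (0*(5 - 1*6))*(2*√(5 + 1)) = (0*(5 - 6))*(2*√6) = (0*(-1))*(2*√6) = 0*(2*√6) = 0)
s(100) - 1*(-16775) = 0 - 1*(-16775) = 0 + 16775 = 16775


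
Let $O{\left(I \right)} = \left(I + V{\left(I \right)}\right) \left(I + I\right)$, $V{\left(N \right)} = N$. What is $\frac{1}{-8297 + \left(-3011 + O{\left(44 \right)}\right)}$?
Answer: $- \frac{1}{3564} \approx -0.00028058$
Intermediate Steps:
$O{\left(I \right)} = 4 I^{2}$ ($O{\left(I \right)} = \left(I + I\right) \left(I + I\right) = 2 I 2 I = 4 I^{2}$)
$\frac{1}{-8297 + \left(-3011 + O{\left(44 \right)}\right)} = \frac{1}{-8297 - \left(3011 - 4 \cdot 44^{2}\right)} = \frac{1}{-8297 + \left(-3011 + 4 \cdot 1936\right)} = \frac{1}{-8297 + \left(-3011 + 7744\right)} = \frac{1}{-8297 + 4733} = \frac{1}{-3564} = - \frac{1}{3564}$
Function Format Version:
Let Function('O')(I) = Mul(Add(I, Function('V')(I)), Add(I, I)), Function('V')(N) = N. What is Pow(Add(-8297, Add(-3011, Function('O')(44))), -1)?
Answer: Rational(-1, 3564) ≈ -0.00028058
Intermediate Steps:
Function('O')(I) = Mul(4, Pow(I, 2)) (Function('O')(I) = Mul(Add(I, I), Add(I, I)) = Mul(Mul(2, I), Mul(2, I)) = Mul(4, Pow(I, 2)))
Pow(Add(-8297, Add(-3011, Function('O')(44))), -1) = Pow(Add(-8297, Add(-3011, Mul(4, Pow(44, 2)))), -1) = Pow(Add(-8297, Add(-3011, Mul(4, 1936))), -1) = Pow(Add(-8297, Add(-3011, 7744)), -1) = Pow(Add(-8297, 4733), -1) = Pow(-3564, -1) = Rational(-1, 3564)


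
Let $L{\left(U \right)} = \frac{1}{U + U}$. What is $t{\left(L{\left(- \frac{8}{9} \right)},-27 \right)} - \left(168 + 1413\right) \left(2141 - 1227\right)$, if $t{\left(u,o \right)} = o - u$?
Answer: $- \frac{23120967}{16} \approx -1.4451 \cdot 10^{6}$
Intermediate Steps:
$L{\left(U \right)} = \frac{1}{2 U}$
$t{\left(L{\left(- \frac{8}{9} \right)},-27 \right)} - \left(168 + 1413\right) \left(2141 - 1227\right) = \left(-27 - \frac{1}{2 \left(- \frac{8}{9}\right)}\right) - \left(168 + 1413\right) \left(2141 - 1227\right) = \left(-27 - \frac{1}{2 \left(\left(-8\right) \frac{1}{9}\right)}\right) - 1581 \cdot 914 = \left(-27 - \frac{1}{2 \left(- \frac{8}{9}\right)}\right) - 1445034 = \left(-27 - \frac{1}{2} \left(- \frac{9}{8}\right)\right) - 1445034 = \left(-27 - - \frac{9}{16}\right) - 1445034 = \left(-27 + \frac{9}{16}\right) - 1445034 = - \frac{423}{16} - 1445034 = - \frac{23120967}{16}$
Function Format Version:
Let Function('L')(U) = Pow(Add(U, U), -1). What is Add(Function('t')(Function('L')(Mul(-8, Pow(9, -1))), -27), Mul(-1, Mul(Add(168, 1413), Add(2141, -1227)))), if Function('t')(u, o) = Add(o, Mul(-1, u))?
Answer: Rational(-23120967, 16) ≈ -1.4451e+6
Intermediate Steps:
Function('L')(U) = Mul(Rational(1, 2), Pow(U, -1)) (Function('L')(U) = Pow(Mul(2, U), -1) = Mul(Rational(1, 2), Pow(U, -1)))
Add(Function('t')(Function('L')(Mul(-8, Pow(9, -1))), -27), Mul(-1, Mul(Add(168, 1413), Add(2141, -1227)))) = Add(Add(-27, Mul(-1, Mul(Rational(1, 2), Pow(Mul(-8, Pow(9, -1)), -1)))), Mul(-1, Mul(Add(168, 1413), Add(2141, -1227)))) = Add(Add(-27, Mul(-1, Mul(Rational(1, 2), Pow(Mul(-8, Rational(1, 9)), -1)))), Mul(-1, Mul(1581, 914))) = Add(Add(-27, Mul(-1, Mul(Rational(1, 2), Pow(Rational(-8, 9), -1)))), Mul(-1, 1445034)) = Add(Add(-27, Mul(-1, Mul(Rational(1, 2), Rational(-9, 8)))), -1445034) = Add(Add(-27, Mul(-1, Rational(-9, 16))), -1445034) = Add(Add(-27, Rational(9, 16)), -1445034) = Add(Rational(-423, 16), -1445034) = Rational(-23120967, 16)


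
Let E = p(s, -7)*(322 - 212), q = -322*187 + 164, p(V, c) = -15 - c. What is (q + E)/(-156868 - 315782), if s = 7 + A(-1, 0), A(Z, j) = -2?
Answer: 2031/15755 ≈ 0.12891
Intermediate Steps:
s = 5 (s = 7 - 2 = 5)
q = -60050 (q = -60214 + 164 = -60050)
E = -880 (E = (-15 - 1*(-7))*(322 - 212) = (-15 + 7)*110 = -8*110 = -880)
(q + E)/(-156868 - 315782) = (-60050 - 880)/(-156868 - 315782) = -60930/(-472650) = -60930*(-1/472650) = 2031/15755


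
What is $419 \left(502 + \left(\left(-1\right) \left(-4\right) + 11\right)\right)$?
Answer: $216623$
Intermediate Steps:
$419 \left(502 + \left(\left(-1\right) \left(-4\right) + 11\right)\right) = 419 \left(502 + \left(4 + 11\right)\right) = 419 \left(502 + 15\right) = 419 \cdot 517 = 216623$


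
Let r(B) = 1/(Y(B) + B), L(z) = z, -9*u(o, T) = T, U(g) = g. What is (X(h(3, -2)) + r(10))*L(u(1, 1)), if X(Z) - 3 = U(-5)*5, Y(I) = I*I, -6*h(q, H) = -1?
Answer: 2419/990 ≈ 2.4434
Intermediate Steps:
h(q, H) = ⅙ (h(q, H) = -⅙*(-1) = ⅙)
Y(I) = I²
u(o, T) = -T/9
r(B) = 1/(B + B²) (r(B) = 1/(B² + B) = 1/(B + B²))
X(Z) = -22 (X(Z) = 3 - 5*5 = 3 - 25 = -22)
(X(h(3, -2)) + r(10))*L(u(1, 1)) = (-22 + 1/(10*(1 + 10)))*(-⅑*1) = (-22 + (⅒)/11)*(-⅑) = (-22 + (⅒)*(1/11))*(-⅑) = (-22 + 1/110)*(-⅑) = -2419/110*(-⅑) = 2419/990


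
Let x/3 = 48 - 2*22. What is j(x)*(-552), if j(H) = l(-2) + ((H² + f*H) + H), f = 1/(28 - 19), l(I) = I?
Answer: -85744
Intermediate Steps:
f = ⅑ (f = 1/9 = ⅑ ≈ 0.11111)
x = 12 (x = 3*(48 - 2*22) = 3*(48 - 44) = 3*4 = 12)
j(H) = -2 + H² + 10*H/9 (j(H) = -2 + ((H² + H/9) + H) = -2 + (H² + 10*H/9) = -2 + H² + 10*H/9)
j(x)*(-552) = (-2 + 12² + (10/9)*12)*(-552) = (-2 + 144 + 40/3)*(-552) = (466/3)*(-552) = -85744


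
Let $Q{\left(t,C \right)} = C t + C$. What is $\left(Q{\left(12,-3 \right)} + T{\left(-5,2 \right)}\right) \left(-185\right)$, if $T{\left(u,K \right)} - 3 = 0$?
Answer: $6660$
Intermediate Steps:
$T{\left(u,K \right)} = 3$ ($T{\left(u,K \right)} = 3 + 0 = 3$)
$Q{\left(t,C \right)} = C + C t$
$\left(Q{\left(12,-3 \right)} + T{\left(-5,2 \right)}\right) \left(-185\right) = \left(- 3 \left(1 + 12\right) + 3\right) \left(-185\right) = \left(\left(-3\right) 13 + 3\right) \left(-185\right) = \left(-39 + 3\right) \left(-185\right) = \left(-36\right) \left(-185\right) = 6660$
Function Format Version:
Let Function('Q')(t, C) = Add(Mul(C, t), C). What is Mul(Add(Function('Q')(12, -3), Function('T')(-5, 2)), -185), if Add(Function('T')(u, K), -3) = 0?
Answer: 6660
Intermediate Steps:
Function('T')(u, K) = 3 (Function('T')(u, K) = Add(3, 0) = 3)
Function('Q')(t, C) = Add(C, Mul(C, t))
Mul(Add(Function('Q')(12, -3), Function('T')(-5, 2)), -185) = Mul(Add(Mul(-3, Add(1, 12)), 3), -185) = Mul(Add(Mul(-3, 13), 3), -185) = Mul(Add(-39, 3), -185) = Mul(-36, -185) = 6660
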